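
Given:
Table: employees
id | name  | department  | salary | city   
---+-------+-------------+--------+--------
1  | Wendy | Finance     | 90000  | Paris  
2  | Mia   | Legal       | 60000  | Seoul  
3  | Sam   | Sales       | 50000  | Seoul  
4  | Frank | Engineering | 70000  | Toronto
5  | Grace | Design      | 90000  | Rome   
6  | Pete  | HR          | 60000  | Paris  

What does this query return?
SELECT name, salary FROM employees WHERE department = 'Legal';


Filtering: department = 'Legal'
Matching rows: 1

1 rows:
Mia, 60000


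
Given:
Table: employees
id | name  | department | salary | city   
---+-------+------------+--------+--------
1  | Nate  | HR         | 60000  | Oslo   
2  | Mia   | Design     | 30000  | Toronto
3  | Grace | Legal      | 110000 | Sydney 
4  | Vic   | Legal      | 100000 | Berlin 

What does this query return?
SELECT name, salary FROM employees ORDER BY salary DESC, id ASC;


Sorting by salary DESC, then id ASC for ties

4 rows:
Grace, 110000
Vic, 100000
Nate, 60000
Mia, 30000


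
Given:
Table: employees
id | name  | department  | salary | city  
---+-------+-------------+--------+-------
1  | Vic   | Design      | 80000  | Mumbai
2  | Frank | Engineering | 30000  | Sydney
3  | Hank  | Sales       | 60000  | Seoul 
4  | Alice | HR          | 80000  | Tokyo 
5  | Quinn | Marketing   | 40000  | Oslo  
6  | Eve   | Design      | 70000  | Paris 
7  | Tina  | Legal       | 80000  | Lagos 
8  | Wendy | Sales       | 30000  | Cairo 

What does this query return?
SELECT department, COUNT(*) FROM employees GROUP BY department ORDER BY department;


Assigning each row to its department group:
  Vic -> Design
  Frank -> Engineering
  Hank -> Sales
  Alice -> HR
  Quinn -> Marketing
  Eve -> Design
  Tina -> Legal
  Wendy -> Sales


6 groups:
Design, 2
Engineering, 1
HR, 1
Legal, 1
Marketing, 1
Sales, 2


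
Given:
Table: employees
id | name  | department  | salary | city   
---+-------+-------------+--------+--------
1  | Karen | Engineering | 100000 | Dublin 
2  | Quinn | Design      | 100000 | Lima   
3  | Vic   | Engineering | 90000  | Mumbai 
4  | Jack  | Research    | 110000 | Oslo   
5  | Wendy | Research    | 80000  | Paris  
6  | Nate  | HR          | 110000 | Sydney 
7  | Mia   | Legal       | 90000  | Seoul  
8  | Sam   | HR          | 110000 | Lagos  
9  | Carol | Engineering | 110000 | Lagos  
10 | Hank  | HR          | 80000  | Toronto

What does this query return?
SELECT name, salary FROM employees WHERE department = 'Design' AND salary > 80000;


Filtering: department = 'Design' AND salary > 80000
Matching: 1 rows

1 rows:
Quinn, 100000


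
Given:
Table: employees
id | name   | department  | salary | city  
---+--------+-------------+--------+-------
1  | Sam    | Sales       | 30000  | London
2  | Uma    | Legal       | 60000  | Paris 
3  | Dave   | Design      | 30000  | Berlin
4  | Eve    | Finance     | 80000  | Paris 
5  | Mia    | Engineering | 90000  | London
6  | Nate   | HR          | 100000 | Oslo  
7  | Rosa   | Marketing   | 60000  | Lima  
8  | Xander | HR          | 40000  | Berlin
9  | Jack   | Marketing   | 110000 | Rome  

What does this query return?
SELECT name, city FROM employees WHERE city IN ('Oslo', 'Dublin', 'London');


Filtering: city IN ('Oslo', 'Dublin', 'London')
Matching: 3 rows

3 rows:
Sam, London
Mia, London
Nate, Oslo


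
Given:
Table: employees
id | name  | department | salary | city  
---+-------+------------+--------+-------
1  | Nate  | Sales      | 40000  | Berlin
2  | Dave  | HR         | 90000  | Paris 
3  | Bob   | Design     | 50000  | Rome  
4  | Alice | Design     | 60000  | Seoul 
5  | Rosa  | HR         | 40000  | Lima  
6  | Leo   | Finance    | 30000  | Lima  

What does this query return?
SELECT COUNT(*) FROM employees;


COUNT(*) counts all rows

6


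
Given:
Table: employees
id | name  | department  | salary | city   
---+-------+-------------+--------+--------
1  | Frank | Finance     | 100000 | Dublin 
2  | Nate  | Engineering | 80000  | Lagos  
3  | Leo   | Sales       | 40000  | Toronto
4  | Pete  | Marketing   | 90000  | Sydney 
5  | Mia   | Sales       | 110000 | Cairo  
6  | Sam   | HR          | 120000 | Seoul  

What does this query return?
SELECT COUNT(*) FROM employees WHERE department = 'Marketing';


Counting rows where department = 'Marketing'
  Pete -> MATCH


1


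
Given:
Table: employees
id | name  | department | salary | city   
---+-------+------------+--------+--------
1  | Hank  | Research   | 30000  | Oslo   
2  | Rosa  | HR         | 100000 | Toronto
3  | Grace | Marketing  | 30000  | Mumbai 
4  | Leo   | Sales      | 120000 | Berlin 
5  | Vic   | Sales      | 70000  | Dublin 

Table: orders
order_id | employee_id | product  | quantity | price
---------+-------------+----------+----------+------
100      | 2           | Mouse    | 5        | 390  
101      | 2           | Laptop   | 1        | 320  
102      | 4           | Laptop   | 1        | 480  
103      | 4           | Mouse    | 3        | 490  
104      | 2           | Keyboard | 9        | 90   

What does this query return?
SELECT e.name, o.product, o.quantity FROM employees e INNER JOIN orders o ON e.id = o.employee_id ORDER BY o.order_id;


Joining employees.id = orders.employee_id:
  employee Rosa (id=2) -> order Mouse
  employee Rosa (id=2) -> order Laptop
  employee Leo (id=4) -> order Laptop
  employee Leo (id=4) -> order Mouse
  employee Rosa (id=2) -> order Keyboard


5 rows:
Rosa, Mouse, 5
Rosa, Laptop, 1
Leo, Laptop, 1
Leo, Mouse, 3
Rosa, Keyboard, 9


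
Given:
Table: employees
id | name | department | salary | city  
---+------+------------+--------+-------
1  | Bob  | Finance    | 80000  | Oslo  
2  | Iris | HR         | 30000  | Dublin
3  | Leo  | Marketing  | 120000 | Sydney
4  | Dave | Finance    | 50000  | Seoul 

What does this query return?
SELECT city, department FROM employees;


Projecting columns: city, department

4 rows:
Oslo, Finance
Dublin, HR
Sydney, Marketing
Seoul, Finance


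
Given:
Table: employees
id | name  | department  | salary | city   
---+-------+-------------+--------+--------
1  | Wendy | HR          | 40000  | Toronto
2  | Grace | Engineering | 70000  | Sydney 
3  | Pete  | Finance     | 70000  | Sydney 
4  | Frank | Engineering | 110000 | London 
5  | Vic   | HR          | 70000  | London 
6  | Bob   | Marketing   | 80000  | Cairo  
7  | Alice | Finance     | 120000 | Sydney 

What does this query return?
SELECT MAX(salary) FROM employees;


Salaries: 40000, 70000, 70000, 110000, 70000, 80000, 120000
MAX = 120000

120000


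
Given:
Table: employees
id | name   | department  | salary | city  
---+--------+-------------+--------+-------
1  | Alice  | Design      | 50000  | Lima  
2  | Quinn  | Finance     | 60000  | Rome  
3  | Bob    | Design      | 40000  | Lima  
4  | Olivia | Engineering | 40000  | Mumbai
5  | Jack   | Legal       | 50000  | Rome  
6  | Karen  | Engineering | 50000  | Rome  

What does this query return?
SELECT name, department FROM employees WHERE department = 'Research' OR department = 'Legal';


Filtering: department = 'Research' OR 'Legal'
Matching: 1 rows

1 rows:
Jack, Legal


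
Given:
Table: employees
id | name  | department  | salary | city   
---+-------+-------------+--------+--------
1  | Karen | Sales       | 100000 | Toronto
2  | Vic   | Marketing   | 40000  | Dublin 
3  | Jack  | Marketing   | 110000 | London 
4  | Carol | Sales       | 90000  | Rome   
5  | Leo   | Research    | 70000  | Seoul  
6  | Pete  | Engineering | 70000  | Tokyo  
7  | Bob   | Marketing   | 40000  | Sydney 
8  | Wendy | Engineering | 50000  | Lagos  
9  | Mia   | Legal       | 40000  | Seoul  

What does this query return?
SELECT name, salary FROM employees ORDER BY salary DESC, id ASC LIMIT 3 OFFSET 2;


Sort by salary DESC (id ASC tiebreak), then skip 2 and take 3
Rows 3 through 5

3 rows:
Carol, 90000
Leo, 70000
Pete, 70000


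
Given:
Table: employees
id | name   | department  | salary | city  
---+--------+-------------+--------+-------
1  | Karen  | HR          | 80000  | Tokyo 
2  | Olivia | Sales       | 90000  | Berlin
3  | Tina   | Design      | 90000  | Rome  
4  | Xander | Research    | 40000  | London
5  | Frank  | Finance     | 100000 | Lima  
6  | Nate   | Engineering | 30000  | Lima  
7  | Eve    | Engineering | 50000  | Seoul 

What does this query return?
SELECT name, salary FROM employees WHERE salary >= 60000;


Filtering: salary >= 60000
Matching: 4 rows

4 rows:
Karen, 80000
Olivia, 90000
Tina, 90000
Frank, 100000


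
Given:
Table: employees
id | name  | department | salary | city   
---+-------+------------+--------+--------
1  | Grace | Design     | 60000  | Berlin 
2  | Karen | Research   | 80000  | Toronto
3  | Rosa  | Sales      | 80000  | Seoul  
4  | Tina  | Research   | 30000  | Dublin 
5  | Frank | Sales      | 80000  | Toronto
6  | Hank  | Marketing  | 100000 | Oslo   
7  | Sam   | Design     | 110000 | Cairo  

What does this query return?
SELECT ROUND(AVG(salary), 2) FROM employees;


SUM(salary) = 540000
COUNT = 7
ROUND(AVG, 2) = ROUND(540000 / 7, 2) = 77142.86

77142.86


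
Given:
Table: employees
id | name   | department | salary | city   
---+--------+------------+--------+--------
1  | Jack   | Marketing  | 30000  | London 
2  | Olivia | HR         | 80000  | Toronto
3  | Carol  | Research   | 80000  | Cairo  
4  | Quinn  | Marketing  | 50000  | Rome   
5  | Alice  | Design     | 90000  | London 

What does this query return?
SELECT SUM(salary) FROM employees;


SUM(salary) = 30000 + 80000 + 80000 + 50000 + 90000 = 330000

330000


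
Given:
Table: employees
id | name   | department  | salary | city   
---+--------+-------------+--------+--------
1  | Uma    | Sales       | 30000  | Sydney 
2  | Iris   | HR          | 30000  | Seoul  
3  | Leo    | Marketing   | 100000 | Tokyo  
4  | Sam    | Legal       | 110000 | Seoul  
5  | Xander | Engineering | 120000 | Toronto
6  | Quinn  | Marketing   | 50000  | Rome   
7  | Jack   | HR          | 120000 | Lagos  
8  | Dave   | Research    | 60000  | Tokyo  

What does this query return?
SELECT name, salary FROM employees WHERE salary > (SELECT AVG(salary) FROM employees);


Subquery: AVG(salary) = 77500.0
Filtering: salary > 77500.0
  Leo (100000) -> MATCH
  Sam (110000) -> MATCH
  Xander (120000) -> MATCH
  Jack (120000) -> MATCH


4 rows:
Leo, 100000
Sam, 110000
Xander, 120000
Jack, 120000


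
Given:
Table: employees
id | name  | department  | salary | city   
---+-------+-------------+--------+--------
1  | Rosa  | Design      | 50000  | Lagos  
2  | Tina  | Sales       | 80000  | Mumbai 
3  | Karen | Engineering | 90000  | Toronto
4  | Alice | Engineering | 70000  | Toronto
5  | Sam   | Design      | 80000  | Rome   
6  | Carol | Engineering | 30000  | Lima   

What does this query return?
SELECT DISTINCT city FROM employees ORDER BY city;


All 'city' values (row order): Lagos, Mumbai, Toronto, Toronto, Rome, Lima
Removing duplicates leaves 5 unique value(s).

5 values:
Lagos
Lima
Mumbai
Rome
Toronto


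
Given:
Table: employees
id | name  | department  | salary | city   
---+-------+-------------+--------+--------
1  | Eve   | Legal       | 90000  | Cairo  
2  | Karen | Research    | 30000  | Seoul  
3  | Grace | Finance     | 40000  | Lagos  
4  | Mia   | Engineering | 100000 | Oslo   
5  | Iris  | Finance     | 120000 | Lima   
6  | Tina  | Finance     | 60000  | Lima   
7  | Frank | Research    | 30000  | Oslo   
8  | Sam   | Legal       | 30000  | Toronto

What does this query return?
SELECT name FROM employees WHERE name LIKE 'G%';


LIKE 'G%' matches names starting with 'G'
Matching: 1

1 rows:
Grace


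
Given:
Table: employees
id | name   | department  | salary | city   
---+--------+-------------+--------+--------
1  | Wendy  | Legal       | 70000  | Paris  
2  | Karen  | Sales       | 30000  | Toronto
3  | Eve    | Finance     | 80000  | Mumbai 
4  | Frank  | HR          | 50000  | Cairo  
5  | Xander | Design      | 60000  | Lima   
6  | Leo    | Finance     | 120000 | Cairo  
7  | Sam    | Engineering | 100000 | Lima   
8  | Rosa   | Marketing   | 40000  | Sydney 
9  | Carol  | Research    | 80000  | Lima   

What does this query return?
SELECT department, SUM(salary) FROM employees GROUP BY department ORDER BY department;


Summing salary within each department:
  Design: 60000 = 60000
  Engineering: 100000 = 100000
  Finance: 80000 + 120000 = 200000
  HR: 50000 = 50000
  Legal: 70000 = 70000
  Marketing: 40000 = 40000
  Research: 80000 = 80000
  Sales: 30000 = 30000


8 groups:
Design, 60000
Engineering, 100000
Finance, 200000
HR, 50000
Legal, 70000
Marketing, 40000
Research, 80000
Sales, 30000


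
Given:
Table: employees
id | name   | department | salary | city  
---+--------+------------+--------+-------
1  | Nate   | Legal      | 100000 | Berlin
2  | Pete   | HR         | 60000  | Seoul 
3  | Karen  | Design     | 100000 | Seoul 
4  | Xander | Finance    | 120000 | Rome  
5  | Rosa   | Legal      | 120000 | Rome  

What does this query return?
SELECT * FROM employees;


SELECT * returns all 5 rows with all columns

5 rows:
1, Nate, Legal, 100000, Berlin
2, Pete, HR, 60000, Seoul
3, Karen, Design, 100000, Seoul
4, Xander, Finance, 120000, Rome
5, Rosa, Legal, 120000, Rome


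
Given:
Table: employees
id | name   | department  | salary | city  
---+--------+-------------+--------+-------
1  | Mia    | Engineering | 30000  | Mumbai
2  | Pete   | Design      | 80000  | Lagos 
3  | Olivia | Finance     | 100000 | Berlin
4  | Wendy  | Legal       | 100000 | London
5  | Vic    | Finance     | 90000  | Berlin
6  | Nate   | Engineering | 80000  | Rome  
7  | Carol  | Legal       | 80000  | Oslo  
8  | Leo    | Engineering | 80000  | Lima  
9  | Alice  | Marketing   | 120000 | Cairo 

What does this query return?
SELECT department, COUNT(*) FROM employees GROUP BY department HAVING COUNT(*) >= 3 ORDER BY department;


Groups with count >= 3:
  Engineering: 3 -> PASS
  Design: 1 -> filtered out
  Finance: 2 -> filtered out
  Legal: 2 -> filtered out
  Marketing: 1 -> filtered out


1 groups:
Engineering, 3


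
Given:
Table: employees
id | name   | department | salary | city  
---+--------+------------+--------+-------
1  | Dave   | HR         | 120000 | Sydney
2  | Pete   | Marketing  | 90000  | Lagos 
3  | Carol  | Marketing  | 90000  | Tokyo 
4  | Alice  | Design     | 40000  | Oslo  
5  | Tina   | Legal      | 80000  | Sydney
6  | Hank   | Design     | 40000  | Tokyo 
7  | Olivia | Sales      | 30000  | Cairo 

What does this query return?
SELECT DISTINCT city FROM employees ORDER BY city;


All 'city' values (row order): Sydney, Lagos, Tokyo, Oslo, Sydney, Tokyo, Cairo
Removing duplicates leaves 5 unique value(s).

5 values:
Cairo
Lagos
Oslo
Sydney
Tokyo


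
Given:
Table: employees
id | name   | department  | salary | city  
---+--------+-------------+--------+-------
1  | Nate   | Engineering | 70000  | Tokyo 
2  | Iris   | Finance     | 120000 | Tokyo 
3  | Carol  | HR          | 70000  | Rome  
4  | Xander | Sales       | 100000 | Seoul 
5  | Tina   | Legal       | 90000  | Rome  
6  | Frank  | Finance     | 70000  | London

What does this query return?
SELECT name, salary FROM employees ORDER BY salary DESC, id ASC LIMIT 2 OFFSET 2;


Sort by salary DESC (id ASC tiebreak), then skip 2 and take 2
Rows 3 through 4

2 rows:
Tina, 90000
Nate, 70000


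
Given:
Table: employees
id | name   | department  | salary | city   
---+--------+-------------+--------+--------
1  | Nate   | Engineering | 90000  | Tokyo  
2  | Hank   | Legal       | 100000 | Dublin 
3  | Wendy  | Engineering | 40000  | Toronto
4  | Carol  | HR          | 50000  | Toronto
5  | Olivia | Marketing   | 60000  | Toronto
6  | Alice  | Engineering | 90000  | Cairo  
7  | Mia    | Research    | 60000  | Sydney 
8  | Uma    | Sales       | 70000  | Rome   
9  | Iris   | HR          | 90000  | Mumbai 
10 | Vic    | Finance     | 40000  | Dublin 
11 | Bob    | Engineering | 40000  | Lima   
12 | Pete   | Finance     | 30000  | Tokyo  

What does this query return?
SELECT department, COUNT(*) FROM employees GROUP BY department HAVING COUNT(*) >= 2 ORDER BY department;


Groups with count >= 2:
  Engineering: 4 -> PASS
  Finance: 2 -> PASS
  HR: 2 -> PASS
  Legal: 1 -> filtered out
  Marketing: 1 -> filtered out
  Research: 1 -> filtered out
  Sales: 1 -> filtered out


3 groups:
Engineering, 4
Finance, 2
HR, 2


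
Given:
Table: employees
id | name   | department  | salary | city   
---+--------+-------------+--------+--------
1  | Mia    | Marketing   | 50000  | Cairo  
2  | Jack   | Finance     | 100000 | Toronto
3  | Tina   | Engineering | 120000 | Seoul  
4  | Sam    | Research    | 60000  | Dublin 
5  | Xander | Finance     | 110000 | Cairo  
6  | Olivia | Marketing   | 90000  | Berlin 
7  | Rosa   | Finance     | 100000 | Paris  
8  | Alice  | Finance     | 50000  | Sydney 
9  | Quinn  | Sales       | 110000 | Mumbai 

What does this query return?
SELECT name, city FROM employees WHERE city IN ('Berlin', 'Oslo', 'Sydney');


Filtering: city IN ('Berlin', 'Oslo', 'Sydney')
Matching: 2 rows

2 rows:
Olivia, Berlin
Alice, Sydney


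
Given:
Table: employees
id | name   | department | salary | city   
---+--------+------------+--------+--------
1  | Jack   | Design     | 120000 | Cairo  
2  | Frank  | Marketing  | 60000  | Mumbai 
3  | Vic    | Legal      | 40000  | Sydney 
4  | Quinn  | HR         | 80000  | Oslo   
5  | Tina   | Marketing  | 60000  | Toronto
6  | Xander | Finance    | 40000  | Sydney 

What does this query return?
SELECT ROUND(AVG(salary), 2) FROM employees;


SUM(salary) = 400000
COUNT = 6
ROUND(AVG, 2) = ROUND(400000 / 6, 2) = 66666.67

66666.67


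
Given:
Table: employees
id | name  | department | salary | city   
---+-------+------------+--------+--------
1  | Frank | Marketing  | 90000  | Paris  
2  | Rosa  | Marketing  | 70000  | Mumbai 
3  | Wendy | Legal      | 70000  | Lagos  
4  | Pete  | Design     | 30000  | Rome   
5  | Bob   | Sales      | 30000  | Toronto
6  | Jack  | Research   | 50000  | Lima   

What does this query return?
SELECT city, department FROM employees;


Projecting columns: city, department

6 rows:
Paris, Marketing
Mumbai, Marketing
Lagos, Legal
Rome, Design
Toronto, Sales
Lima, Research


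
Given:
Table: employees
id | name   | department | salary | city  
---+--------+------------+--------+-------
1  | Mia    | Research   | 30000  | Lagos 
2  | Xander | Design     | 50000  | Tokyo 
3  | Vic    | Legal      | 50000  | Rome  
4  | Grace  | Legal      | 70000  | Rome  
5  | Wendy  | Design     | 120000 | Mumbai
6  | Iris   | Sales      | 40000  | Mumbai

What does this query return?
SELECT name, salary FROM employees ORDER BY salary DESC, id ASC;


Sorting by salary DESC, then id ASC for ties

6 rows:
Wendy, 120000
Grace, 70000
Xander, 50000
Vic, 50000
Iris, 40000
Mia, 30000


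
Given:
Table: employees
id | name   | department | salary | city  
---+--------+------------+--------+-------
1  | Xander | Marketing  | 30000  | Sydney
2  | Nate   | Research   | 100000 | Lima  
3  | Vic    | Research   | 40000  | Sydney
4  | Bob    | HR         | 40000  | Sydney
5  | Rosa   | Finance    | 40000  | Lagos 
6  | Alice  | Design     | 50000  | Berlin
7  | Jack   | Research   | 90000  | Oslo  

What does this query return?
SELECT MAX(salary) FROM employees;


Salaries: 30000, 100000, 40000, 40000, 40000, 50000, 90000
MAX = 100000

100000


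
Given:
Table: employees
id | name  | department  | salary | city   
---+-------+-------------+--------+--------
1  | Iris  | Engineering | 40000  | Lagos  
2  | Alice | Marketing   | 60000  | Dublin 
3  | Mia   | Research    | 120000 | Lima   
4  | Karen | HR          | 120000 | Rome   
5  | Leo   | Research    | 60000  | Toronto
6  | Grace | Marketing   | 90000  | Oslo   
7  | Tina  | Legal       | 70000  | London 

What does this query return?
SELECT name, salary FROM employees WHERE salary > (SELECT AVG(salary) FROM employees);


Subquery: AVG(salary) = 80000.0
Filtering: salary > 80000.0
  Mia (120000) -> MATCH
  Karen (120000) -> MATCH
  Grace (90000) -> MATCH


3 rows:
Mia, 120000
Karen, 120000
Grace, 90000


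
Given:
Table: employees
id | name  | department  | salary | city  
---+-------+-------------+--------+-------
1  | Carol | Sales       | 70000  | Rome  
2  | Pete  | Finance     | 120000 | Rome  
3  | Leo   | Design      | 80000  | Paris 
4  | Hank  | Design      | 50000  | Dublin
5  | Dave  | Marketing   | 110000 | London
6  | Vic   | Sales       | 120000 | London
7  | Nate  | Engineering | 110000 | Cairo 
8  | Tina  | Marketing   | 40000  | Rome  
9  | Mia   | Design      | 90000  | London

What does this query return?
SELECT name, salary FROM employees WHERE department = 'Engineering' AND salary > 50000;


Filtering: department = 'Engineering' AND salary > 50000
Matching: 1 rows

1 rows:
Nate, 110000


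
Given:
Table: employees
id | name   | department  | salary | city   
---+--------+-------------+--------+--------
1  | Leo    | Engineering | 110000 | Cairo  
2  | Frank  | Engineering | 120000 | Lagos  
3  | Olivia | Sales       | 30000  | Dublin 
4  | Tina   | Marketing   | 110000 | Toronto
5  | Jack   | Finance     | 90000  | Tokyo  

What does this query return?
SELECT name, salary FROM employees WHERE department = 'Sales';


Filtering: department = 'Sales'
Matching rows: 1

1 rows:
Olivia, 30000


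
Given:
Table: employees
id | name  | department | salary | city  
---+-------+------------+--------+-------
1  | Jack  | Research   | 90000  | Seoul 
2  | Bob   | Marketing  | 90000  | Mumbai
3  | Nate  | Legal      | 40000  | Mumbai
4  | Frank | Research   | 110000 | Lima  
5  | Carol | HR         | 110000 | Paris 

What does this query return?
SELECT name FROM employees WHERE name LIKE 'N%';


LIKE 'N%' matches names starting with 'N'
Matching: 1

1 rows:
Nate


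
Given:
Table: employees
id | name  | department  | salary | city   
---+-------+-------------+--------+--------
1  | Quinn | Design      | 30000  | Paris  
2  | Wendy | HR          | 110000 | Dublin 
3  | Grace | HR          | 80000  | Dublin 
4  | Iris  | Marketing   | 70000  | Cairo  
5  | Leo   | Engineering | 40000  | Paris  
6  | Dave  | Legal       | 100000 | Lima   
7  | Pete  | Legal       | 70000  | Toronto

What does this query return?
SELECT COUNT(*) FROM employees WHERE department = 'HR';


Counting rows where department = 'HR'
  Wendy -> MATCH
  Grace -> MATCH


2


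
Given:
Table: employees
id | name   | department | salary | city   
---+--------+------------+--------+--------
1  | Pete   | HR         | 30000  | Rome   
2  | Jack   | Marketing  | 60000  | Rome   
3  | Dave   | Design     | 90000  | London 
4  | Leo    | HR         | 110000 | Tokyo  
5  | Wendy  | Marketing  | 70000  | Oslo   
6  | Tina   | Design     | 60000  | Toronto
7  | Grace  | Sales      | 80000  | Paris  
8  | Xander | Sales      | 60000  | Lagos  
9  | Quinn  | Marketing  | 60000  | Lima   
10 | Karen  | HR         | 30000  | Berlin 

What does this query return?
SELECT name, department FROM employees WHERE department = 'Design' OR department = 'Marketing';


Filtering: department = 'Design' OR 'Marketing'
Matching: 5 rows

5 rows:
Jack, Marketing
Dave, Design
Wendy, Marketing
Tina, Design
Quinn, Marketing


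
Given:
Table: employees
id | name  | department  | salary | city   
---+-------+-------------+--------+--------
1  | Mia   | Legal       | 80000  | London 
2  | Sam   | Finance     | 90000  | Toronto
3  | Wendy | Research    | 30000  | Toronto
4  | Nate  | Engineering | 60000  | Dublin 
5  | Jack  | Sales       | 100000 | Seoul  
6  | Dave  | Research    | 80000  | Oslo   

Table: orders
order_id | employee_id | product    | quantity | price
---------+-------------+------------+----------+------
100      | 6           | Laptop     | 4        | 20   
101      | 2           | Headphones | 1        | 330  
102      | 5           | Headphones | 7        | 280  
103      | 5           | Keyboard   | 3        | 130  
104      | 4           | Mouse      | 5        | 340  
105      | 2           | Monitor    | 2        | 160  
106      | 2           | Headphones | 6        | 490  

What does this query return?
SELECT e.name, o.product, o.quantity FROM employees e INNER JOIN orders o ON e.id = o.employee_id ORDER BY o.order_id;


Joining employees.id = orders.employee_id:
  employee Dave (id=6) -> order Laptop
  employee Sam (id=2) -> order Headphones
  employee Jack (id=5) -> order Headphones
  employee Jack (id=5) -> order Keyboard
  employee Nate (id=4) -> order Mouse
  employee Sam (id=2) -> order Monitor
  employee Sam (id=2) -> order Headphones


7 rows:
Dave, Laptop, 4
Sam, Headphones, 1
Jack, Headphones, 7
Jack, Keyboard, 3
Nate, Mouse, 5
Sam, Monitor, 2
Sam, Headphones, 6


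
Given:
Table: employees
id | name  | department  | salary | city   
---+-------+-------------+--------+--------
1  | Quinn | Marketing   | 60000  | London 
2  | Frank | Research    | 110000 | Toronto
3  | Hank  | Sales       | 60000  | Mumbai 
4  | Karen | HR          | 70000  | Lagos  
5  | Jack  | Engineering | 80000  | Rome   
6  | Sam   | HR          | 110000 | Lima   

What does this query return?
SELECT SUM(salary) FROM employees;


SUM(salary) = 60000 + 110000 + 60000 + 70000 + 80000 + 110000 = 490000

490000


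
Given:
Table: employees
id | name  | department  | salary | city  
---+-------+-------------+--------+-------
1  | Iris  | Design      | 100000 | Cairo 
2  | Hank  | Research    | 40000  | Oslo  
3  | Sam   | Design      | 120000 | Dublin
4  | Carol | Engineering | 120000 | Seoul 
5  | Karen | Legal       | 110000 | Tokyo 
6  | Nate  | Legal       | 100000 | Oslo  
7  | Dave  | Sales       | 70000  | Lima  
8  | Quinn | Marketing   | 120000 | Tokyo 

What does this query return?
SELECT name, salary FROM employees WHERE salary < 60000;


Filtering: salary < 60000
Matching: 1 rows

1 rows:
Hank, 40000


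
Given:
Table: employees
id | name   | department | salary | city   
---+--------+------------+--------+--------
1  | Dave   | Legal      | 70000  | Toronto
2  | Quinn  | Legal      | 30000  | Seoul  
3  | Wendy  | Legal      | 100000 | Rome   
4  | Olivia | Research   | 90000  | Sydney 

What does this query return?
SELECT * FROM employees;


SELECT * returns all 4 rows with all columns

4 rows:
1, Dave, Legal, 70000, Toronto
2, Quinn, Legal, 30000, Seoul
3, Wendy, Legal, 100000, Rome
4, Olivia, Research, 90000, Sydney


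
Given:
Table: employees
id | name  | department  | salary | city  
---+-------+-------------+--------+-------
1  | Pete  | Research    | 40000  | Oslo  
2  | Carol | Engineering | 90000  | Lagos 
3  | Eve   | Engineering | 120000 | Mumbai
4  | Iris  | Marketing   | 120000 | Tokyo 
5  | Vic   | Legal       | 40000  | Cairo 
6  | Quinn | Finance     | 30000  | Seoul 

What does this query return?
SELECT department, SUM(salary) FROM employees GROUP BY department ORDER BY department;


Summing salary within each department:
  Engineering: 90000 + 120000 = 210000
  Finance: 30000 = 30000
  Legal: 40000 = 40000
  Marketing: 120000 = 120000
  Research: 40000 = 40000


5 groups:
Engineering, 210000
Finance, 30000
Legal, 40000
Marketing, 120000
Research, 40000


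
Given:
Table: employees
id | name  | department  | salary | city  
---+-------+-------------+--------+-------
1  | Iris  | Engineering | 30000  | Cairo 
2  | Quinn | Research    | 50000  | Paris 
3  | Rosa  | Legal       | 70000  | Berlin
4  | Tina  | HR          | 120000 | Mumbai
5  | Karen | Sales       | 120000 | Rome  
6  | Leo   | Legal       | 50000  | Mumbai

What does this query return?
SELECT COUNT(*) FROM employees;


COUNT(*) counts all rows

6


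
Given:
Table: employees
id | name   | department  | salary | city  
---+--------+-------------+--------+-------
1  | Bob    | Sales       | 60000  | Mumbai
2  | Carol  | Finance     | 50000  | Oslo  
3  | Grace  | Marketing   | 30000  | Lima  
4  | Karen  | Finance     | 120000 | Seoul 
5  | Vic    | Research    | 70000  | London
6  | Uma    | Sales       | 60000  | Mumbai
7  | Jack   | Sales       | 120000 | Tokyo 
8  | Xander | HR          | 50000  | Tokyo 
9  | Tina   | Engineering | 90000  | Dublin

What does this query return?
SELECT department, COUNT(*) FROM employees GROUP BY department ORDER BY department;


Assigning each row to its department group:
  Bob -> Sales
  Carol -> Finance
  Grace -> Marketing
  Karen -> Finance
  Vic -> Research
  Uma -> Sales
  Jack -> Sales
  Xander -> HR
  Tina -> Engineering


6 groups:
Engineering, 1
Finance, 2
HR, 1
Marketing, 1
Research, 1
Sales, 3


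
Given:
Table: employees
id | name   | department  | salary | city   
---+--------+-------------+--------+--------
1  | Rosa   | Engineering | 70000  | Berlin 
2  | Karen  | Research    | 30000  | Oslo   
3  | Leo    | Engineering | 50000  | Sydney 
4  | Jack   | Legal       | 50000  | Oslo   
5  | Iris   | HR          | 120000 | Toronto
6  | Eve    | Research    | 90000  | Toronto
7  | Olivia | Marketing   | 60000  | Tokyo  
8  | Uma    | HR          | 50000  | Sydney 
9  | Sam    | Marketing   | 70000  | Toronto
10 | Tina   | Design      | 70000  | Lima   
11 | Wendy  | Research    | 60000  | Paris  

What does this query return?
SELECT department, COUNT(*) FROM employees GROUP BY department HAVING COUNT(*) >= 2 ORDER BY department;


Groups with count >= 2:
  Engineering: 2 -> PASS
  HR: 2 -> PASS
  Marketing: 2 -> PASS
  Research: 3 -> PASS
  Design: 1 -> filtered out
  Legal: 1 -> filtered out


4 groups:
Engineering, 2
HR, 2
Marketing, 2
Research, 3


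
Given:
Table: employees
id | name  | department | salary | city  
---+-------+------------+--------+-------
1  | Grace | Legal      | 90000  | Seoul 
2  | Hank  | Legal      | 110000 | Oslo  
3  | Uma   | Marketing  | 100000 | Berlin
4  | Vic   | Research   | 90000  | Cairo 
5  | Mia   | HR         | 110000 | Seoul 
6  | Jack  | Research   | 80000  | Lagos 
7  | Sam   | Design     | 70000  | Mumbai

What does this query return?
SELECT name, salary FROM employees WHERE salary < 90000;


Filtering: salary < 90000
Matching: 2 rows

2 rows:
Jack, 80000
Sam, 70000


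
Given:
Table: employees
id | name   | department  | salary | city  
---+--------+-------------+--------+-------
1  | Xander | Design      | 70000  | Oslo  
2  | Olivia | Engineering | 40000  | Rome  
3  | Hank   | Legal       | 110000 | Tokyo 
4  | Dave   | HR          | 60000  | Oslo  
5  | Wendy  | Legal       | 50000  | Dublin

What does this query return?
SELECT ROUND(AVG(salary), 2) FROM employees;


SUM(salary) = 330000
COUNT = 5
ROUND(AVG, 2) = ROUND(330000 / 5, 2) = 66000.0

66000.0


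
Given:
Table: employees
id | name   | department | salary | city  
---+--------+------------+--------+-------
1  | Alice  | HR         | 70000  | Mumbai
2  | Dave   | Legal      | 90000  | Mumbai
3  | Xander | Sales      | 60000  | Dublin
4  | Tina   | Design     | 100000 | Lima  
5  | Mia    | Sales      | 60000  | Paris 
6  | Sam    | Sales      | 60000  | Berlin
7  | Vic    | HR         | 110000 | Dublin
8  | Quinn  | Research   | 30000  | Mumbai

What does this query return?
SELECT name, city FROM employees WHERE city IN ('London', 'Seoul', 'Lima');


Filtering: city IN ('London', 'Seoul', 'Lima')
Matching: 1 rows

1 rows:
Tina, Lima


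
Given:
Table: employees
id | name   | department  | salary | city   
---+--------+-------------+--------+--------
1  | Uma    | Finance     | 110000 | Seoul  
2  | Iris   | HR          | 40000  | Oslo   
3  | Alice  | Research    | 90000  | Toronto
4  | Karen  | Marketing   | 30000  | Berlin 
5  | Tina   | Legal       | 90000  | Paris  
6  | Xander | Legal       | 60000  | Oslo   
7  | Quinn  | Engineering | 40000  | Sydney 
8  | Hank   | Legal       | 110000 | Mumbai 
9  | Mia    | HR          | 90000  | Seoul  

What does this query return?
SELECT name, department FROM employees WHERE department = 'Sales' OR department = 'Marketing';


Filtering: department = 'Sales' OR 'Marketing'
Matching: 1 rows

1 rows:
Karen, Marketing


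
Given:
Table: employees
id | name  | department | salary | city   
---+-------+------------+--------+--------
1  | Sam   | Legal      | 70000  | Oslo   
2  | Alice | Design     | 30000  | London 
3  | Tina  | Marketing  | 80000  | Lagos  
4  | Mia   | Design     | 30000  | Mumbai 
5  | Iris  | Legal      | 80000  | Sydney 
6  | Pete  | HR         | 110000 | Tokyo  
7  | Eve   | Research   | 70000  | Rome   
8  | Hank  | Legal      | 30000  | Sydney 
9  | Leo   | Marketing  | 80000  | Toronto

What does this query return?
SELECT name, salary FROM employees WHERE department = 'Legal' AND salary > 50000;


Filtering: department = 'Legal' AND salary > 50000
Matching: 2 rows

2 rows:
Sam, 70000
Iris, 80000


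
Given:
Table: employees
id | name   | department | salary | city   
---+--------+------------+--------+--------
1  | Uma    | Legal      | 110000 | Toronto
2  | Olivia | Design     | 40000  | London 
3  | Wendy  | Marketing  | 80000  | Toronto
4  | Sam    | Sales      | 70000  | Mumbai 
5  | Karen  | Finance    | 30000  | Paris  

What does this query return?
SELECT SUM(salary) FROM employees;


SUM(salary) = 110000 + 40000 + 80000 + 70000 + 30000 = 330000

330000


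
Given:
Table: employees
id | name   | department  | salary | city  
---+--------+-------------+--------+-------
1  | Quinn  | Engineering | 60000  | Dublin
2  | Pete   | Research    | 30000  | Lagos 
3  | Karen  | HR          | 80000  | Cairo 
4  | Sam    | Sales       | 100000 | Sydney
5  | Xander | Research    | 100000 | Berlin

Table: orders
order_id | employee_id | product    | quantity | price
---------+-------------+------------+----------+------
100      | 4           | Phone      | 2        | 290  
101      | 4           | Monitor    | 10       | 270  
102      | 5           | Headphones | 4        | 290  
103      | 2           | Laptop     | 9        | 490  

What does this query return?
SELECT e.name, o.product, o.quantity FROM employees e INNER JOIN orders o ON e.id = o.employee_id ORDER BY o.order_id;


Joining employees.id = orders.employee_id:
  employee Sam (id=4) -> order Phone
  employee Sam (id=4) -> order Monitor
  employee Xander (id=5) -> order Headphones
  employee Pete (id=2) -> order Laptop


4 rows:
Sam, Phone, 2
Sam, Monitor, 10
Xander, Headphones, 4
Pete, Laptop, 9


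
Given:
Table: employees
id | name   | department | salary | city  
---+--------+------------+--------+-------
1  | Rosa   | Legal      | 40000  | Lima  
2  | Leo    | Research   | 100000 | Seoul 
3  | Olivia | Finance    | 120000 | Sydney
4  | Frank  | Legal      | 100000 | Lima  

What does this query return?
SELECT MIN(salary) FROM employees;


Salaries: 40000, 100000, 120000, 100000
MIN = 40000

40000


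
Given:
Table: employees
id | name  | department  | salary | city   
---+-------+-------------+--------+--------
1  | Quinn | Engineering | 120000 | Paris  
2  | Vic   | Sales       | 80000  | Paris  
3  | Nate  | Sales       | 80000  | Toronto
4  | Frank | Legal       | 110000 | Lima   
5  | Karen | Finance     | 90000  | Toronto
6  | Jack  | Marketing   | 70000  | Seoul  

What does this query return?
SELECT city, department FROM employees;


Projecting columns: city, department

6 rows:
Paris, Engineering
Paris, Sales
Toronto, Sales
Lima, Legal
Toronto, Finance
Seoul, Marketing


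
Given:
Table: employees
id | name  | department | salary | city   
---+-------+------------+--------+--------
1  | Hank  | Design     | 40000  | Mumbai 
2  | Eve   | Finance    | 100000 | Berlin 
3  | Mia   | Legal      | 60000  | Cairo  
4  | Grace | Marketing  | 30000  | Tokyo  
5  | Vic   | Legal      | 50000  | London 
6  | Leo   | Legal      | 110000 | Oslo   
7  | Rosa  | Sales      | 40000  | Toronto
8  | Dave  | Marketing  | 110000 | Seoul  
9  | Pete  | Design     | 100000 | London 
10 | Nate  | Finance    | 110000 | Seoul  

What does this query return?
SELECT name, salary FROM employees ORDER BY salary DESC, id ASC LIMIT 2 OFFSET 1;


Sort by salary DESC (id ASC tiebreak), then skip 1 and take 2
Rows 2 through 3

2 rows:
Dave, 110000
Nate, 110000


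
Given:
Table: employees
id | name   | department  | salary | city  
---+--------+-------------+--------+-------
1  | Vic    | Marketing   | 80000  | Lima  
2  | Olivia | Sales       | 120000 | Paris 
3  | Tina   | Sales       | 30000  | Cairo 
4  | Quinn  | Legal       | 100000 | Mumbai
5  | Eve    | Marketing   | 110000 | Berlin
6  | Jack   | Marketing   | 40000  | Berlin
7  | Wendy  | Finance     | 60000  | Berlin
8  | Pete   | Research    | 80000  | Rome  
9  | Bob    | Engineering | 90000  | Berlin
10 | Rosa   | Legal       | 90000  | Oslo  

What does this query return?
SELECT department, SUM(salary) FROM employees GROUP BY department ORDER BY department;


Summing salary within each department:
  Engineering: 90000 = 90000
  Finance: 60000 = 60000
  Legal: 100000 + 90000 = 190000
  Marketing: 80000 + 110000 + 40000 = 230000
  Research: 80000 = 80000
  Sales: 120000 + 30000 = 150000


6 groups:
Engineering, 90000
Finance, 60000
Legal, 190000
Marketing, 230000
Research, 80000
Sales, 150000


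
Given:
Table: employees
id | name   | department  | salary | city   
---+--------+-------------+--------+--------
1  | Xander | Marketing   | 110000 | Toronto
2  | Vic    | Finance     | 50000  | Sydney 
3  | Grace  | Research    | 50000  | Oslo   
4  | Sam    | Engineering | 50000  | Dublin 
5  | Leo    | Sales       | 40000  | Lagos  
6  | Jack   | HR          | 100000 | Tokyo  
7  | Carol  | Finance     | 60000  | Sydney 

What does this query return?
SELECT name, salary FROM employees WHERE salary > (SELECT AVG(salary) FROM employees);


Subquery: AVG(salary) = 65714.29
Filtering: salary > 65714.29
  Xander (110000) -> MATCH
  Jack (100000) -> MATCH


2 rows:
Xander, 110000
Jack, 100000


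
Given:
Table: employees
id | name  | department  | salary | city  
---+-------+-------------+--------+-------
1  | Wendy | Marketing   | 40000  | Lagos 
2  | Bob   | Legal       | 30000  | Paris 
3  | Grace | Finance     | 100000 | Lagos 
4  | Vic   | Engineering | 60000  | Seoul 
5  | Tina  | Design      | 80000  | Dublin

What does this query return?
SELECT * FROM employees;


SELECT * returns all 5 rows with all columns

5 rows:
1, Wendy, Marketing, 40000, Lagos
2, Bob, Legal, 30000, Paris
3, Grace, Finance, 100000, Lagos
4, Vic, Engineering, 60000, Seoul
5, Tina, Design, 80000, Dublin


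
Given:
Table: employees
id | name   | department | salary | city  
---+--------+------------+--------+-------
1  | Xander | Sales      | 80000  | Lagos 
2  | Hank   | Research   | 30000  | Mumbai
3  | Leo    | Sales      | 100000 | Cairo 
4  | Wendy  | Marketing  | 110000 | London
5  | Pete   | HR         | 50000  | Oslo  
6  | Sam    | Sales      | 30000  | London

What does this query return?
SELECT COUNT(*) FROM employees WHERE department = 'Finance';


Counting rows where department = 'Finance'


0


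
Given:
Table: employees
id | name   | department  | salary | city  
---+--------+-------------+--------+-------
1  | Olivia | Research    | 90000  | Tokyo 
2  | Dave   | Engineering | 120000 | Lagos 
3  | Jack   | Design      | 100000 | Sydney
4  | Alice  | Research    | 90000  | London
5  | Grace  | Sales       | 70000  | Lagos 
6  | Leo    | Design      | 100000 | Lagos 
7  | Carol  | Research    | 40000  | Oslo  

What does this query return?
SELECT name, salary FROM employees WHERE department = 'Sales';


Filtering: department = 'Sales'
Matching rows: 1

1 rows:
Grace, 70000


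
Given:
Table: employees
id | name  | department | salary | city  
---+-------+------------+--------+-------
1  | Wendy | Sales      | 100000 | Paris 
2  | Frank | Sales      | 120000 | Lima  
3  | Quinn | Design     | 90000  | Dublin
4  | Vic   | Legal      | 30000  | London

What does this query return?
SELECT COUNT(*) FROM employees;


COUNT(*) counts all rows

4


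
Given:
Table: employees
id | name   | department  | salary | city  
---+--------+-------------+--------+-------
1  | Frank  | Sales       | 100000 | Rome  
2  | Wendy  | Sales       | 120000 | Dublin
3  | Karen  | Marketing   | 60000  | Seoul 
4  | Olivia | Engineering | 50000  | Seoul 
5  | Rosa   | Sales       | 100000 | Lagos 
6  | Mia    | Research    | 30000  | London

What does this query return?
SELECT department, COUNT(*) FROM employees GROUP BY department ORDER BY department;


Assigning each row to its department group:
  Frank -> Sales
  Wendy -> Sales
  Karen -> Marketing
  Olivia -> Engineering
  Rosa -> Sales
  Mia -> Research


4 groups:
Engineering, 1
Marketing, 1
Research, 1
Sales, 3
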